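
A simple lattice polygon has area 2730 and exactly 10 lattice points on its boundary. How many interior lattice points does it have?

2726

From Pick's theorem, I = A − B/2 + 1 = 2730 − 10/2 + 1 = 2726.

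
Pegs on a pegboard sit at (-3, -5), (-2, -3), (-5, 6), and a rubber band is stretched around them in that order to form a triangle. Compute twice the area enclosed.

15

The shoelace formula gives twice the area as |((-3)·(-3) − (-2)·(-5)) + ((-2)·6 − (-5)·(-3)) + ((-5)·(-5) − (-3)·6)| = 15, so the area is 15/2.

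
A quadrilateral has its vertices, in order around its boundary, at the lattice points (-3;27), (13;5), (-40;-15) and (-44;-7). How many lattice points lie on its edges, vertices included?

Along each edge there are gcd(|Δx|,|Δy|)+1 lattice points, so counting each shared vertex once the boundary has gcd(16,22) + gcd(53,20) + gcd(4,8) + gcd(41,34) = 2+1+4+1 = 8.

8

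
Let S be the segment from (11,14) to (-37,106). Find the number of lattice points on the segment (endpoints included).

5

The number of lattice points on a segment between lattice points is gcd(|Δx|,|Δy|) + 1 = gcd(48,92) + 1 = 4 + 1 = 5.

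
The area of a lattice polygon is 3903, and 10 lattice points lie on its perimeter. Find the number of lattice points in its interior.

3899

Pick's theorem A = I + B/2 − 1 rearranges to I = A − B/2 + 1 = 3903 − 10/2 + 1 = 3899.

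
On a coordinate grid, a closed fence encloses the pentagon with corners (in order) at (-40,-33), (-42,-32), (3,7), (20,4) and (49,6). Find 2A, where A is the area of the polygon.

The shoelace formula gives twice the area as |((-40)·(-32) − (-42)·(-33)) + ((-42)·7 − 3·(-32)) + (3·4 − 20·7) + (20·6 − 49·4) + (49·(-33) − (-40)·6)| = 1885, so the area is 942.5.

1885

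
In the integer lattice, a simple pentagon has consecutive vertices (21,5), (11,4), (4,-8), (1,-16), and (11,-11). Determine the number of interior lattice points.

By the shoelace formula, twice the signed area is |[21·4 − 11·5] + [11·(-8) − 4·4] + [4·(-16) − 1·(-8)] + [1·(-11) − 11·(-16)] + [11·5 − 21·(-11)]| = 320, so the area is 160.
Along each edge there are gcd(|Δx|,|Δy|)+1 lattice points, so counting each shared vertex once the boundary has gcd(10,1) + gcd(7,12) + gcd(3,8) + gcd(10,5) + gcd(10,16) = 1+1+1+5+2 = 10.
By Pick's theorem A = I + B/2 − 1, so I = 160 − 10/2 + 1 = 156.

156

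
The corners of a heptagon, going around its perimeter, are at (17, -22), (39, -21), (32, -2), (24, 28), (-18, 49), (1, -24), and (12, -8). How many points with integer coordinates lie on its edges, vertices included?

28

The number of boundary lattice points is Σ gcd(|Δx|,|Δy|) = gcd(22,1) + gcd(7,19) + gcd(8,30) + gcd(42,21) + gcd(19,73) + gcd(11,16) + gcd(5,14) = 1+1+2+21+1+1+1 = 28.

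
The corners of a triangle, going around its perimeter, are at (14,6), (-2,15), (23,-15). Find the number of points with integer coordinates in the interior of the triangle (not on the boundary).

124

The shoelace formula gives twice the area as |[14·15 − (-2)·6] + [(-2)·(-15) − 23·15] + [23·6 − 14·(-15)]| = 255, so the area is 255/2.
The number of boundary lattice points is Σ gcd(|Δx|,|Δy|) = gcd(16,9) + gcd(25,30) + gcd(9,21) = 1+5+3 = 9.
By Pick's theorem A = I + B/2 − 1, so I = 255/2 − 9/2 + 1 = 124.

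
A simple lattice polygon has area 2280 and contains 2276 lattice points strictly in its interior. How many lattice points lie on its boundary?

10

Pick's theorem gives A = I + B/2 − 1, so B = 2(A − I + 1) = 2(2280 − 2276 + 1) = 10.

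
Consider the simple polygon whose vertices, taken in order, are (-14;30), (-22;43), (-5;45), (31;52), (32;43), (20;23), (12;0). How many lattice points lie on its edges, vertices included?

Summing gcd(|Δx|,|Δy|) over the edges gives the boundary count: gcd(8,13) + gcd(17,2) + gcd(36,7) + gcd(1,9) + gcd(12,20) + gcd(8,23) + gcd(26,30) = 1+1+1+1+4+1+2 = 11.

11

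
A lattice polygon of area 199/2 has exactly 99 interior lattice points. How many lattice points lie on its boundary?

Pick's theorem gives A = I + B/2 − 1, so B = 2(A − I + 1) = 2(199/2 − 99 + 1) = 3.

3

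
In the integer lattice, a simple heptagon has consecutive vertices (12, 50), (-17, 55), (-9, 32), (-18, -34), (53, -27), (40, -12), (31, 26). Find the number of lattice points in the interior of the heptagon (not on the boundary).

3859

The shoelace formula gives twice the area as |(12·55 − (-17)·50) + ((-17)·32 − (-9)·55) + ((-9)·(-34) − (-18)·32) + ((-18)·(-27) − 53·(-34)) + (53·(-12) − 40·(-27)) + (40·26 − 31·(-12)) + (31·50 − 12·26)| = 7725, so the area is 7725/2.
Summing gcd(|Δx|,|Δy|) over the edges gives the boundary count: gcd(29,5) + gcd(8,23) + gcd(9,66) + gcd(71,7) + gcd(13,15) + gcd(9,38) + gcd(19,24) = 1+1+3+1+1+1+1 = 9.
Pick's theorem gives I = A − B/2 + 1 = 7725/2 − 9/2 + 1 = 3859.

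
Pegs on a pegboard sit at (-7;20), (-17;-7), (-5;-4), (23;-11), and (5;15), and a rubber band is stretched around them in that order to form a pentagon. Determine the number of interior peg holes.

Using the shoelace formula, 2A = |((-7)·(-7) − (-17)·20) + ((-17)·(-4) − (-5)·(-7)) + ((-5)·(-11) − 23·(-4)) + (23·15 − 5·(-11)) + (5·20 − (-7)·15)| = 1174, so the area is 587.
Summing gcd(|Δx|,|Δy|) over the edges gives the boundary count: gcd(10,27) + gcd(12,3) + gcd(28,7) + gcd(18,26) + gcd(12,5) = 1+3+7+2+1 = 14.
By Pick's theorem A = I + B/2 − 1, so I = 587 − 14/2 + 1 = 581.

581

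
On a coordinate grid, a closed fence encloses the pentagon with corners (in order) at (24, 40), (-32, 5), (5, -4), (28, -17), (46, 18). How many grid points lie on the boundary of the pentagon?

Summing gcd(|Δx|,|Δy|) over the edges gives the boundary count: gcd(56,35) + gcd(37,9) + gcd(23,13) + gcd(18,35) + gcd(22,22) = 7+1+1+1+22 = 32.

32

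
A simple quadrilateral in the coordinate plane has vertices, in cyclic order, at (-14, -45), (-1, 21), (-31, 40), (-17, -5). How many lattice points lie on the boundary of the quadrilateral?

4

The number of boundary lattice points is Σ gcd(|Δx|,|Δy|) = gcd(13,66) + gcd(30,19) + gcd(14,45) + gcd(3,40) = 1+1+1+1 = 4.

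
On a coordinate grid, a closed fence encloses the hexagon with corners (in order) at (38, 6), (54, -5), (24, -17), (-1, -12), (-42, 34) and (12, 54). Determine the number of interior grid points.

3398

Using the shoelace formula, 2A = |(38·(-5) − 54·6) + (54·(-17) − 24·(-5)) + (24·(-12) − (-1)·(-17)) + ((-1)·34 − (-42)·(-12)) + ((-42)·54 − 12·34) + (12·6 − 38·54)| = 6811, so the area is 6811/2.
Summing gcd(|Δx|,|Δy|) over the edges gives the boundary count: gcd(16,11) + gcd(30,12) + gcd(25,5) + gcd(41,46) + gcd(54,20) + gcd(26,48) = 1+6+5+1+2+2 = 17.
By Pick's theorem A = I + B/2 − 1, so I = 6811/2 − 17/2 + 1 = 3398.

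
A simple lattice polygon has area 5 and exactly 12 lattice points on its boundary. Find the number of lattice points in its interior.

0

Pick's theorem A = I + B/2 − 1 rearranges to I = A − B/2 + 1 = 5 − 12/2 + 1 = 0.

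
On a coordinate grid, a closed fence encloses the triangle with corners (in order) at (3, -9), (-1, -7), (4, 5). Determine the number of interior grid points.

Using the shoelace formula, 2A = |(3·(-7) − (-1)·(-9)) + ((-1)·5 − 4·(-7)) + (4·(-9) − 3·5)| = 58, so the area is 29.
Summing gcd(|Δx|,|Δy|) over the edges gives the boundary count: gcd(4,2) + gcd(5,12) + gcd(1,14) = 2+1+1 = 4.
Pick's theorem gives I = A − B/2 + 1 = 29 − 4/2 + 1 = 28.

28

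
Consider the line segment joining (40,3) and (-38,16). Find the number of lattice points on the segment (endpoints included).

14

The number of lattice points on a segment between lattice points is gcd(|Δx|,|Δy|) + 1 = gcd(78,13) + 1 = 13 + 1 = 14.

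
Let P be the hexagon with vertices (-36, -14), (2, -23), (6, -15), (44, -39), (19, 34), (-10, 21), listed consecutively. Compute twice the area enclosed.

The shoelace formula gives twice the area as |((-36)·(-23) − 2·(-14)) + (2·(-15) − 6·(-23)) + (6·(-39) − 44·(-15)) + (44·34 − 19·(-39)) + (19·21 − (-10)·34) + ((-10)·(-14) − (-36)·21)| = 5262, so the area is 2631.

5262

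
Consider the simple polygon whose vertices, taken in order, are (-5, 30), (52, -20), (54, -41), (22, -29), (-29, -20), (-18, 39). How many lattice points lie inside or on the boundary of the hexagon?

3153

The shoelace formula gives twice the area as |((-5)·(-20) − 52·30) + (52·(-41) − 54·(-20)) + (54·(-29) − 22·(-41)) + (22·(-20) − (-29)·(-29)) + ((-29)·39 − (-18)·(-20)) + ((-18)·30 − (-5)·39)| = 6293, so the area is 3146.5.
The number of boundary lattice points is Σ gcd(|Δx|,|Δy|) = gcd(57,50) + gcd(2,21) + gcd(32,12) + gcd(51,9) + gcd(11,59) + gcd(13,9) = 1+1+4+3+1+1 = 11.
Pick's theorem gives I = A − B/2 + 1 = 3146.5 − 11/2 + 1 = 3142, so the closed region contains I + B = 3142 + 11 = 3153 lattice points.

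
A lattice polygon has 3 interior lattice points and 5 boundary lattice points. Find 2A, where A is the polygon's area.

By Pick's theorem, A = I + B/2 − 1 = 3 + 5/2 − 1 = 9/2.
Hence 2A = 9.

9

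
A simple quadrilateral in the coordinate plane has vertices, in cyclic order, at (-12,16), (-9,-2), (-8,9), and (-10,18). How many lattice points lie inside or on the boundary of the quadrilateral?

41

By the shoelace formula, twice the signed area is |[(-12)·(-2) − (-9)·16] + [(-9)·9 − (-8)·(-2)] + [(-8)·18 − (-10)·9] + [(-10)·16 − (-12)·18]| = 73, so the area is 73/2.
The number of boundary lattice points is Σ gcd(|Δx|,|Δy|) = gcd(3,18) + gcd(1,11) + gcd(2,9) + gcd(2,2) = 3+1+1+2 = 7.
Pick's theorem gives I = A − B/2 + 1 = 73/2 − 7/2 + 1 = 34, so the closed region contains I + B = 34 + 7 = 41 lattice points.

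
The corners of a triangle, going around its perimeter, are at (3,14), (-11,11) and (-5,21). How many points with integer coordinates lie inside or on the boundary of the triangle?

Using the shoelace formula, 2A = |(3·11 − (-11)·14) + ((-11)·21 − (-5)·11) + ((-5)·14 − 3·21)| = 122, so the area is 61.
Summing gcd(|Δx|,|Δy|) over the edges gives the boundary count: gcd(14,3) + gcd(6,10) + gcd(8,7) = 1+2+1 = 4.
Pick's theorem gives I = A − B/2 + 1 = 61 − 4/2 + 1 = 60, so the closed region contains I + B = 60 + 4 = 64 lattice points.

64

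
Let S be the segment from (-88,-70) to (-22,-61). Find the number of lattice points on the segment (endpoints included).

4

The number of lattice points on a segment between lattice points is gcd(|Δx|,|Δy|) + 1 = gcd(66,9) + 1 = 3 + 1 = 4.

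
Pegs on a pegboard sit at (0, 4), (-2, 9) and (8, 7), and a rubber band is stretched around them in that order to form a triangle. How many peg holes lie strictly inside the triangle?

Using the shoelace formula, 2A = |[0·9 − (-2)·4] + [(-2)·7 − 8·9] + [8·4 − 0·7]| = 46, so the area is 23.
Along each edge there are gcd(|Δx|,|Δy|)+1 lattice points, so counting each shared vertex once the boundary has gcd(2,5) + gcd(10,2) + gcd(8,3) = 1+2+1 = 4.
By Pick's theorem A = I + B/2 − 1, so I = 23 − 4/2 + 1 = 22.

22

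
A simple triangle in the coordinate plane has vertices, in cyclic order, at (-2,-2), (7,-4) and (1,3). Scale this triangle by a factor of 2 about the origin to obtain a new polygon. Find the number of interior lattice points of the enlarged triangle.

100

By the shoelace formula, twice the signed area is |((-2)·(-4) − 7·(-2)) + (7·3 − 1·(-4)) + (1·(-2) − (-2)·3)| = 51, so the area is 25.5.
The number of boundary lattice points is Σ gcd(|Δx|,|Δy|) = gcd(9,2) + gcd(6,7) + gcd(3,5) = 1+1+1 = 3.
Scaling by 2 multiplies the area by 2² = 4 (so the new area is 102) and multiplies the boundary lattice-point count by 2, giving 6.
By Pick's theorem, the interior count of the dilated polygon is 102 − 6/2 + 1 = 100.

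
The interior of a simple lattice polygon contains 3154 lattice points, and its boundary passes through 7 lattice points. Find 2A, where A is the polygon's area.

6313

By Pick's theorem, A = I + B/2 − 1 = 3154 + 7/2 − 1 = 6313/2.
Hence 2A = 6313.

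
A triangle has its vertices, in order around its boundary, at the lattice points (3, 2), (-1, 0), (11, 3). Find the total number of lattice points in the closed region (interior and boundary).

10

The shoelace formula gives twice the area as |[3·0 − (-1)·2] + [(-1)·3 − 11·0] + [11·2 − 3·3]| = 12, so the area is 6.
Summing gcd(|Δx|,|Δy|) over the edges gives the boundary count: gcd(4,2) + gcd(12,3) + gcd(8,1) = 2+3+1 = 6.
Pick's theorem gives I = A − B/2 + 1 = 6 − 6/2 + 1 = 4, so the closed region contains I + B = 4 + 6 = 10 lattice points.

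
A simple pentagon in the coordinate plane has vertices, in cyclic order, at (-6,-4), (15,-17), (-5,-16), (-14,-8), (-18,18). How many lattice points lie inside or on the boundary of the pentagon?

286

Using the shoelace formula, 2A = |((-6)·(-17) − 15·(-4)) + (15·(-16) − (-5)·(-17)) + ((-5)·(-8) − (-14)·(-16)) + ((-14)·18 − (-18)·(-8)) + ((-18)·(-4) − (-6)·18)| = 563, so the area is 281.5.
Summing gcd(|Δx|,|Δy|) over the edges gives the boundary count: gcd(21,13) + gcd(20,1) + gcd(9,8) + gcd(4,26) + gcd(12,22) = 1+1+1+2+2 = 7.
Pick's theorem gives I = A − B/2 + 1 = 281.5 − 7/2 + 1 = 279, so the closed region contains I + B = 279 + 7 = 286 lattice points.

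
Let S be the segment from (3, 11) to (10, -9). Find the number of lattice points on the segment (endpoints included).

2

The number of lattice points on a segment between lattice points is gcd(|Δx|,|Δy|) + 1 = gcd(7,20) + 1 = 1 + 1 = 2.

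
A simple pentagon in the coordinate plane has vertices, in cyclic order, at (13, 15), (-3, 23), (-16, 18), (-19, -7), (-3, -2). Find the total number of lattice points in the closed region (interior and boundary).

562

Using the shoelace formula, 2A = |(13·23 − (-3)·15) + ((-3)·18 − (-16)·23) + ((-16)·(-7) − (-19)·18) + ((-19)·(-2) − (-3)·(-7)) + ((-3)·15 − 13·(-2))| = 1110, so the area is 555.
Along each edge there are gcd(|Δx|,|Δy|)+1 lattice points, so counting each shared vertex once the boundary has gcd(16,8) + gcd(13,5) + gcd(3,25) + gcd(16,5) + gcd(16,17) = 8+1+1+1+1 = 12.
Pick's theorem gives I = A − B/2 + 1 = 555 − 12/2 + 1 = 550, so the closed region contains I + B = 550 + 12 = 562 lattice points.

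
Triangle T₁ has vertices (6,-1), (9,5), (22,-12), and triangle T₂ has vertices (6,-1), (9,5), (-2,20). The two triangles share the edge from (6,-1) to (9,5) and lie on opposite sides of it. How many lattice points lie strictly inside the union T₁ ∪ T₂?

The union is the simple quadrilateral with vertices (6,-1), (22,-12), (9,5), (-2,20) in order.
The shoelace formula gives twice the area as |[6·(-12) − 22·(-1)] + [22·5 − 9·(-12)] + [9·20 − (-2)·5] + [(-2)·(-1) − 6·20]| = 240, so the area is 120.
The number of boundary lattice points is Σ gcd(|Δx|,|Δy|) = gcd(16,11) + gcd(13,17) + gcd(11,15) + gcd(8,21) = 1+1+1+1 = 4.
By Pick's theorem I = A − B/2 + 1 = 120 − 4/2 + 1 = 119.

119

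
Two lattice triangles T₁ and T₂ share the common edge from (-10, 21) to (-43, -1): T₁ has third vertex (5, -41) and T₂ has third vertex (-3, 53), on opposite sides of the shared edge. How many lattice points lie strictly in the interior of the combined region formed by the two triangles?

The union is the simple quadrilateral with vertices (-10, 21), (5, -41), (-43, -1), (-3, 53) in order.
By the shoelace formula, twice the signed area is |[(-10)·(-41) − 5·21] + [5·(-1) − (-43)·(-41)] + [(-43)·53 − (-3)·(-1)] + [(-3)·21 − (-10)·53]| = 3278, so the area is 1639.
Along each edge there are gcd(|Δx|,|Δy|)+1 lattice points, so counting each shared vertex once the boundary has gcd(15,62) + gcd(48,40) + gcd(40,54) + gcd(7,32) = 1+8+2+1 = 12.
By Pick's theorem I = A − B/2 + 1 = 1639 − 12/2 + 1 = 1634.

1634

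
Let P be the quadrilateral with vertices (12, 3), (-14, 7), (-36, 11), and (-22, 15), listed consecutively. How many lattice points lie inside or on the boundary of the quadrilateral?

165

The shoelace formula gives twice the area as |(12·7 − (-14)·3) + ((-14)·11 − (-36)·7) + ((-36)·15 − (-22)·11) + ((-22)·3 − 12·15)| = 320, so the area is 160.
The number of boundary lattice points is Σ gcd(|Δx|,|Δy|) = gcd(26,4) + gcd(22,4) + gcd(14,4) + gcd(34,12) = 2+2+2+2 = 8.
Pick's theorem gives I = A − B/2 + 1 = 160 − 8/2 + 1 = 157, so the closed region contains I + B = 157 + 8 = 165 lattice points.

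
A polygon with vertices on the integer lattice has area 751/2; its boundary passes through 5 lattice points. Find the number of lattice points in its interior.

From Pick's theorem, I = A − B/2 + 1 = 751/2 − 5/2 + 1 = 374.

374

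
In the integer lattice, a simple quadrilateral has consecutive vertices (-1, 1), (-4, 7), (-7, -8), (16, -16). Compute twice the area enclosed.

318

Using the shoelace formula, 2A = |((-1)·7 − (-4)·1) + ((-4)·(-8) − (-7)·7) + ((-7)·(-16) − 16·(-8)) + (16·1 − (-1)·(-16))| = 318, so the area is 159.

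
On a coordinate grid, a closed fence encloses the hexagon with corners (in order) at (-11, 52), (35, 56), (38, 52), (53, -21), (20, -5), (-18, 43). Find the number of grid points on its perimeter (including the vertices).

Along each edge there are gcd(|Δx|,|Δy|)+1 lattice points, so counting each shared vertex once the boundary has gcd(46,4) + gcd(3,4) + gcd(15,73) + gcd(33,16) + gcd(38,48) + gcd(7,9) = 2+1+1+1+2+1 = 8.

8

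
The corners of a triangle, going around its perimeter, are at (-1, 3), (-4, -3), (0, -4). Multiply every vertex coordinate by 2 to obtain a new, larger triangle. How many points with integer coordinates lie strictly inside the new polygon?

50

By the shoelace formula, twice the signed area is |((-1)·(-3) − (-4)·3) + ((-4)·(-4) − 0·(-3)) + (0·3 − (-1)·(-4))| = 27, so the area is 13.5.
Summing gcd(|Δx|,|Δy|) over the edges gives the boundary count: gcd(3,6) + gcd(4,1) + gcd(1,7) = 3+1+1 = 5.
Scaling by 2 multiplies the area by 2² = 4 (so the new area is 54) and multiplies the boundary lattice-point count by 2, giving 10.
By Pick's theorem, the interior count of the dilated polygon is 54 − 10/2 + 1 = 50.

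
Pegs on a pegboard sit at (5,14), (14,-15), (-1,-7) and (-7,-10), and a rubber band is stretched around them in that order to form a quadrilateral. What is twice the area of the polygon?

The shoelace formula gives twice the area as |(5·(-15) − 14·14) + (14·(-7) − (-1)·(-15)) + ((-1)·(-10) − (-7)·(-7)) + ((-7)·14 − 5·(-10))| = 471, so the area is 235.5.

471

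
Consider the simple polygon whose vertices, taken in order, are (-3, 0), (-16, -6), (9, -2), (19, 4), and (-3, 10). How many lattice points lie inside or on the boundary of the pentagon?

By the shoelace formula, twice the signed area is |((-3)·(-6) − (-16)·0) + ((-16)·(-2) − 9·(-6)) + (9·4 − 19·(-2)) + (19·10 − (-3)·4) + ((-3)·0 − (-3)·10)| = 410, so the area is 205.
The number of boundary lattice points is Σ gcd(|Δx|,|Δy|) = gcd(13,6) + gcd(25,4) + gcd(10,6) + gcd(22,6) + gcd(0,10) = 1+1+2+2+10 = 16.
Pick's theorem gives I = A − B/2 + 1 = 205 − 16/2 + 1 = 198, so the closed region contains I + B = 198 + 16 = 214 lattice points.

214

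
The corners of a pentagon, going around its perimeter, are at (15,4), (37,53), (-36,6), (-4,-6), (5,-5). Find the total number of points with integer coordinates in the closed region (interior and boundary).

The shoelace formula gives twice the area as |(15·53 − 37·4) + (37·6 − (-36)·53) + ((-36)·(-6) − (-4)·6) + ((-4)·(-5) − 5·(-6)) + (5·4 − 15·(-5))| = 3162, so the area is 1581.
Summing gcd(|Δx|,|Δy|) over the edges gives the boundary count: gcd(22,49) + gcd(73,47) + gcd(32,12) + gcd(9,1) + gcd(10,9) = 1+1+4+1+1 = 8.
Pick's theorem gives I = A − B/2 + 1 = 1581 − 8/2 + 1 = 1578, so the closed region contains I + B = 1578 + 8 = 1586 lattice points.

1586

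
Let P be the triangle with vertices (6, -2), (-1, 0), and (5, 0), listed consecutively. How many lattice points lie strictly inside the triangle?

3

By the shoelace formula, twice the signed area is |[6·0 − (-1)·(-2)] + [(-1)·0 − 5·0] + [5·(-2) − 6·0]| = 12, so the area is 6.
Along each edge there are gcd(|Δx|,|Δy|)+1 lattice points, so counting each shared vertex once the boundary has gcd(7,2) + gcd(6,0) + gcd(1,2) = 1+6+1 = 8.
By Pick's theorem A = I + B/2 − 1, so I = 6 − 8/2 + 1 = 3.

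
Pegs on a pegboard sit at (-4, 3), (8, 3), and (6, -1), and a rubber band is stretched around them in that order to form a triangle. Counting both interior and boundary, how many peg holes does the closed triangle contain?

By the shoelace formula, twice the signed area is |[(-4)·3 − 8·3] + [8·(-1) − 6·3] + [6·3 − (-4)·(-1)]| = 48, so the area is 24.
The number of boundary lattice points is Σ gcd(|Δx|,|Δy|) = gcd(12,0) + gcd(2,4) + gcd(10,4) = 12+2+2 = 16.
Pick's theorem gives I = A − B/2 + 1 = 24 − 16/2 + 1 = 17, so the closed region contains I + B = 17 + 16 = 33 lattice points.

33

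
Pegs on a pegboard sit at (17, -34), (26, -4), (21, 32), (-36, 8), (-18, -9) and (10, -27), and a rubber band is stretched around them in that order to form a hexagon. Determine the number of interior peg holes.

2100

By the shoelace formula, twice the signed area is |(17·(-4) − 26·(-34)) + (26·32 − 21·(-4)) + (21·8 − (-36)·32) + ((-36)·(-9) − (-18)·8) + ((-18)·(-27) − 10·(-9)) + (10·(-34) − 17·(-27))| = 4215, so the area is 2107.5.
The number of boundary lattice points is Σ gcd(|Δx|,|Δy|) = gcd(9,30) + gcd(5,36) + gcd(57,24) + gcd(18,17) + gcd(28,18) + gcd(7,7) = 3+1+3+1+2+7 = 17.
By Pick's theorem A = I + B/2 − 1, so I = 2107.5 − 17/2 + 1 = 2100.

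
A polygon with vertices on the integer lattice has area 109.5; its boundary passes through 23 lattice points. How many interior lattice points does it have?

Pick's theorem A = I + B/2 − 1 rearranges to I = A − B/2 + 1 = 109.5 − 23/2 + 1 = 99.

99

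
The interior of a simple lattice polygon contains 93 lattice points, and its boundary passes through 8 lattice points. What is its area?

Pick's theorem states A = I + B/2 − 1, so A = 93 + 8/2 − 1 = 96.

96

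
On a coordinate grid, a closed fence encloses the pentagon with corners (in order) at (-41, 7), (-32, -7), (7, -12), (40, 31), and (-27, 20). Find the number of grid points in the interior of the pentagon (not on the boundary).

1953

The shoelace formula gives twice the area as |[(-41)·(-7) − (-32)·7] + [(-32)·(-12) − 7·(-7)] + [7·31 − 40·(-12)] + [40·20 − (-27)·31] + [(-27)·7 − (-41)·20]| = 3909, so the area is 1954.5.
Along each edge there are gcd(|Δx|,|Δy|)+1 lattice points, so counting each shared vertex once the boundary has gcd(9,14) + gcd(39,5) + gcd(33,43) + gcd(67,11) + gcd(14,13) = 1+1+1+1+1 = 5.
By Pick's theorem A = I + B/2 − 1, so I = 1954.5 − 5/2 + 1 = 1953.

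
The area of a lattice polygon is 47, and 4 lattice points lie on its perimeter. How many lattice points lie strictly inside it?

Pick's theorem A = I + B/2 − 1 rearranges to I = A − B/2 + 1 = 47 − 4/2 + 1 = 46.

46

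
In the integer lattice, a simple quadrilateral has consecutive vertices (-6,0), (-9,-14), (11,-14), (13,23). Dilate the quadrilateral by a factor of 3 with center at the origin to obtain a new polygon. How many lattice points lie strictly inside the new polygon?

By the shoelace formula, twice the signed area is |[(-6)·(-14) − (-9)·0] + [(-9)·(-14) − 11·(-14)] + [11·23 − 13·(-14)] + [13·0 − (-6)·23]| = 937, so the area is 468.5.
Summing gcd(|Δx|,|Δy|) over the edges gives the boundary count: gcd(3,14) + gcd(20,0) + gcd(2,37) + gcd(19,23) = 1+20+1+1 = 23.
Scaling by 3 multiplies the area by 3² = 9 (so the new area is 8433/2) and multiplies the boundary lattice-point count by 3, giving 69.
By Pick's theorem, the interior count of the dilated polygon is 8433/2 − 69/2 + 1 = 4183.

4183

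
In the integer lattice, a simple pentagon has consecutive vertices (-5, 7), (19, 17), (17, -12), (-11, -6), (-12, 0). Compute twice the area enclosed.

1125

By the shoelace formula, twice the signed area is |[(-5)·17 − 19·7] + [19·(-12) − 17·17] + [17·(-6) − (-11)·(-12)] + [(-11)·0 − (-12)·(-6)] + [(-12)·7 − (-5)·0]| = 1125, so the area is 562.5.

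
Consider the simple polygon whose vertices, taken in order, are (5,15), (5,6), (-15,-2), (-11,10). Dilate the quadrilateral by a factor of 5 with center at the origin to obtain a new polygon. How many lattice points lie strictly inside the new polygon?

4356

Using the shoelace formula, 2A = |(5·6 − 5·15) + (5·(-2) − (-15)·6) + ((-15)·10 − (-11)·(-2)) + ((-11)·15 − 5·10)| = 352, so the area is 176.
Summing gcd(|Δx|,|Δy|) over the edges gives the boundary count: gcd(0,9) + gcd(20,8) + gcd(4,12) + gcd(16,5) = 9+4+4+1 = 18.
Scaling by 5 multiplies the area by 5² = 25 (so the new area is 4400) and multiplies the boundary lattice-point count by 5, giving 90.
By Pick's theorem, the interior count of the dilated polygon is 4400 − 90/2 + 1 = 4356.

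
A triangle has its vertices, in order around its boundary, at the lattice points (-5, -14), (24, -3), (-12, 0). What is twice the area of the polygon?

483

Using the shoelace formula, 2A = |[(-5)·(-3) − 24·(-14)] + [24·0 − (-12)·(-3)] + [(-12)·(-14) − (-5)·0]| = 483, so the area is 483/2.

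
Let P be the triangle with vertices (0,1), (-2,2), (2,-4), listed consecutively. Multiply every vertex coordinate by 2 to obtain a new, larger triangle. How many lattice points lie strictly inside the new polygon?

The shoelace formula gives twice the area as |(0·2 − (-2)·1) + ((-2)·(-4) − 2·2) + (2·1 − 0·(-4))| = 8, so the area is 4.
Along each edge there are gcd(|Δx|,|Δy|)+1 lattice points, so counting each shared vertex once the boundary has gcd(2,1) + gcd(4,6) + gcd(2,5) = 1+2+1 = 4.
Scaling by 2 multiplies the area by 2² = 4 (so the new area is 16) and multiplies the boundary lattice-point count by 2, giving 8.
By Pick's theorem, the interior count of the dilated polygon is 16 − 8/2 + 1 = 13.

13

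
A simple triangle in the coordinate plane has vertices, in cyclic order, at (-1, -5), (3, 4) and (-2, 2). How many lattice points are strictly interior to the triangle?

By the shoelace formula, twice the signed area is |[(-1)·4 − 3·(-5)] + [3·2 − (-2)·4] + [(-2)·(-5) − (-1)·2]| = 37, so the area is 18.5.
Along each edge there are gcd(|Δx|,|Δy|)+1 lattice points, so counting each shared vertex once the boundary has gcd(4,9) + gcd(5,2) + gcd(1,7) = 1+1+1 = 3.
By Pick's theorem A = I + B/2 − 1, so I = 18.5 − 3/2 + 1 = 18.

18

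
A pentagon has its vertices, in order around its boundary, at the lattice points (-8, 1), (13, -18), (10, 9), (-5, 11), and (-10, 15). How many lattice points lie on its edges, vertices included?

Along each edge there are gcd(|Δx|,|Δy|)+1 lattice points, so counting each shared vertex once the boundary has gcd(21,19) + gcd(3,27) + gcd(15,2) + gcd(5,4) + gcd(2,14) = 1+3+1+1+2 = 8.

8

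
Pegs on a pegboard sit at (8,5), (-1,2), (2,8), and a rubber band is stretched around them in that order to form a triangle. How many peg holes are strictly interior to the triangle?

By the shoelace formula, twice the signed area is |[8·2 − (-1)·5] + [(-1)·8 − 2·2] + [2·5 − 8·8]| = 45, so the area is 45/2.
The number of boundary lattice points is Σ gcd(|Δx|,|Δy|) = gcd(9,3) + gcd(3,6) + gcd(6,3) = 3+3+3 = 9.
Pick's theorem gives I = A − B/2 + 1 = 45/2 − 9/2 + 1 = 19.

19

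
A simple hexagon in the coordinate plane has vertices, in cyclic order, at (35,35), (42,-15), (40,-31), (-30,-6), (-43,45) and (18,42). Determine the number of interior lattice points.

4461

The shoelace formula gives twice the area as |(35·(-15) − 42·35) + (42·(-31) − 40·(-15)) + (40·(-6) − (-30)·(-31)) + ((-30)·45 − (-43)·(-6)) + ((-43)·42 − 18·45) + (18·35 − 35·42)| = 8931, so the area is 4465.5.
The number of boundary lattice points is Σ gcd(|Δx|,|Δy|) = gcd(7,50) + gcd(2,16) + gcd(70,25) + gcd(13,51) + gcd(61,3) + gcd(17,7) = 1+2+5+1+1+1 = 11.
By Pick's theorem A = I + B/2 − 1, so I = 4465.5 − 11/2 + 1 = 4461.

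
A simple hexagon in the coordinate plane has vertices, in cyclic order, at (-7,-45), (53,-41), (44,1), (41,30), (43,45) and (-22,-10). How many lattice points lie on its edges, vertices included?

19

The number of boundary lattice points is Σ gcd(|Δx|,|Δy|) = gcd(60,4) + gcd(9,42) + gcd(3,29) + gcd(2,15) + gcd(65,55) + gcd(15,35) = 4+3+1+1+5+5 = 19.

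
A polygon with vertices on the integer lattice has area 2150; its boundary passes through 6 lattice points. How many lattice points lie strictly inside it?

2148

Pick's theorem A = I + B/2 − 1 rearranges to I = A − B/2 + 1 = 2150 − 6/2 + 1 = 2148.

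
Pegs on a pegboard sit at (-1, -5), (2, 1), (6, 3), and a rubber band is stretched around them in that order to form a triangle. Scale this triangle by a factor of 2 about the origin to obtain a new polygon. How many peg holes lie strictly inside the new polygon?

By the shoelace formula, twice the signed area is |[(-1)·1 − 2·(-5)] + [2·3 − 6·1] + [6·(-5) − (-1)·3]| = 18, so the area is 9.
Along each edge there are gcd(|Δx|,|Δy|)+1 lattice points, so counting each shared vertex once the boundary has gcd(3,6) + gcd(4,2) + gcd(7,8) = 3+2+1 = 6.
Scaling by 2 multiplies the area by 2² = 4 (so the new area is 36) and multiplies the boundary lattice-point count by 2, giving 12.
By Pick's theorem, the interior count of the dilated polygon is 36 − 12/2 + 1 = 31.

31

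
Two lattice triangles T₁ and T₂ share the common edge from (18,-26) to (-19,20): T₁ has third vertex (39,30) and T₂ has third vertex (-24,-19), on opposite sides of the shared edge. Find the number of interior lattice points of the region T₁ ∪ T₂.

The union is the simple quadrilateral with vertices (18,-26), (39,30), (-19,20), (-24,-19) in order.
Using the shoelace formula, 2A = |(18·30 − 39·(-26)) + (39·20 − (-19)·30) + ((-19)·(-19) − (-24)·20) + ((-24)·(-26) − 18·(-19))| = 4711, so the area is 2355.5.
Summing gcd(|Δx|,|Δy|) over the edges gives the boundary count: gcd(21,56) + gcd(58,10) + gcd(5,39) + gcd(42,7) = 7+2+1+7 = 17.
By Pick's theorem I = A − B/2 + 1 = 2355.5 − 17/2 + 1 = 2348.

2348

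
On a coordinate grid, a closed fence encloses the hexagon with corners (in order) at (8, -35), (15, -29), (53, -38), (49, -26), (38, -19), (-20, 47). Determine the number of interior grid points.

Using the shoelace formula, 2A = |(8·(-29) − 15·(-35)) + (15·(-38) − 53·(-29)) + (53·(-26) − 49·(-38)) + (49·(-19) − 38·(-26)) + (38·47 − (-20)·(-19)) + ((-20)·(-35) − 8·47)| = 3531, so the area is 1765.5.
Along each edge there are gcd(|Δx|,|Δy|)+1 lattice points, so counting each shared vertex once the boundary has gcd(7,6) + gcd(38,9) + gcd(4,12) + gcd(11,7) + gcd(58,66) + gcd(28,82) = 1+1+4+1+2+2 = 11.
Pick's theorem gives I = A − B/2 + 1 = 1765.5 − 11/2 + 1 = 1761.

1761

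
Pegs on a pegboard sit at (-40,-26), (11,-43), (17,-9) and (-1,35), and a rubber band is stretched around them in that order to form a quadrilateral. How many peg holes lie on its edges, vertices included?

The number of boundary lattice points is Σ gcd(|Δx|,|Δy|) = gcd(51,17) + gcd(6,34) + gcd(18,44) + gcd(39,61) = 17+2+2+1 = 22.

22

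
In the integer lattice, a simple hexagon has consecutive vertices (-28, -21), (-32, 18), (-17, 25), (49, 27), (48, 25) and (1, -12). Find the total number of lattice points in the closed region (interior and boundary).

The shoelace formula gives twice the area as |[(-28)·18 − (-32)·(-21)] + [(-32)·25 − (-17)·18] + [(-17)·27 − 49·25] + [49·25 − 48·27] + [48·(-12) − 1·25] + [1·(-21) − (-28)·(-12)]| = 4383, so the area is 4383/2.
Summing gcd(|Δx|,|Δy|) over the edges gives the boundary count: gcd(4,39) + gcd(15,7) + gcd(66,2) + gcd(1,2) + gcd(47,37) + gcd(29,9) = 1+1+2+1+1+1 = 7.
Pick's theorem gives I = A − B/2 + 1 = 4383/2 − 7/2 + 1 = 2189, so the closed region contains I + B = 2189 + 7 = 2196 lattice points.

2196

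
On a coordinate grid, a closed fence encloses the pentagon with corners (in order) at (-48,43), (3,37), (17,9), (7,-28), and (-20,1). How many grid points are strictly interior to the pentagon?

2190

Using the shoelace formula, 2A = |[(-48)·37 − 3·43] + [3·9 − 17·37] + [17·(-28) − 7·9] + [7·1 − (-20)·(-28)] + [(-20)·43 − (-48)·1]| = 4411, so the area is 4411/2.
The number of boundary lattice points is Σ gcd(|Δx|,|Δy|) = gcd(51,6) + gcd(14,28) + gcd(10,37) + gcd(27,29) + gcd(28,42) = 3+14+1+1+14 = 33.
By Pick's theorem A = I + B/2 − 1, so I = 4411/2 − 33/2 + 1 = 2190.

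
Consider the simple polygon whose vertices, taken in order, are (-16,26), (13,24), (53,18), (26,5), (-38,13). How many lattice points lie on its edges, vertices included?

The number of boundary lattice points is Σ gcd(|Δx|,|Δy|) = gcd(29,2) + gcd(40,6) + gcd(27,13) + gcd(64,8) + gcd(22,13) = 1+2+1+8+1 = 13.

13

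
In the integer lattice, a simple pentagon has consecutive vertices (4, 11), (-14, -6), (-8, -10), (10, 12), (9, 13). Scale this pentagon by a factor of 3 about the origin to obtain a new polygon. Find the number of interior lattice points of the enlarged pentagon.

1318

The shoelace formula gives twice the area as |(4·(-6) − (-14)·11) + ((-14)·(-10) − (-8)·(-6)) + ((-8)·12 − 10·(-10)) + (10·13 − 9·12) + (9·11 − 4·13)| = 295, so the area is 295/2.
The number of boundary lattice points is Σ gcd(|Δx|,|Δy|) = gcd(18,17) + gcd(6,4) + gcd(18,22) + gcd(1,1) + gcd(5,2) = 1+2+2+1+1 = 7.
Scaling by 3 multiplies the area by 3² = 9 (so the new area is 2655/2) and multiplies the boundary lattice-point count by 3, giving 21.
By Pick's theorem, the interior count of the dilated polygon is 2655/2 − 21/2 + 1 = 1318.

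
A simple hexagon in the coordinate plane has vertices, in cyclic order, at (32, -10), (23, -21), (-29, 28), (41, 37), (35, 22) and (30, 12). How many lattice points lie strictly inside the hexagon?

1967

The shoelace formula gives twice the area as |[32·(-21) − 23·(-10)] + [23·28 − (-29)·(-21)] + [(-29)·37 − 41·28] + [41·22 − 35·37] + [35·12 − 30·22] + [30·(-10) − 32·12]| = 3945, so the area is 1972.5.
The number of boundary lattice points is Σ gcd(|Δx|,|Δy|) = gcd(9,11) + gcd(52,49) + gcd(70,9) + gcd(6,15) + gcd(5,10) + gcd(2,22) = 1+1+1+3+5+2 = 13.
Pick's theorem gives I = A − B/2 + 1 = 1972.5 − 13/2 + 1 = 1967.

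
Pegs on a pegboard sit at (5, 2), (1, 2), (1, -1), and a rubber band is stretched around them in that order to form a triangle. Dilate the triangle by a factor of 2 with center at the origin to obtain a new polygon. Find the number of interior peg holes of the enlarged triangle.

The shoelace formula gives twice the area as |[5·2 − 1·2] + [1·(-1) − 1·2] + [1·2 − 5·(-1)]| = 12, so the area is 6.
Summing gcd(|Δx|,|Δy|) over the edges gives the boundary count: gcd(4,0) + gcd(0,3) + gcd(4,3) = 4+3+1 = 8.
Scaling by 2 multiplies the area by 2² = 4 (so the new area is 24) and multiplies the boundary lattice-point count by 2, giving 16.
By Pick's theorem, the interior count of the dilated polygon is 24 − 16/2 + 1 = 17.

17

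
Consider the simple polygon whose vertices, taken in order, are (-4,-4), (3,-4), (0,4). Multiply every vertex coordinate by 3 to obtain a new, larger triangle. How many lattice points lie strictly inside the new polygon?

235

By the shoelace formula, twice the signed area is |[(-4)·(-4) − 3·(-4)] + [3·4 − 0·(-4)] + [0·(-4) − (-4)·4]| = 56, so the area is 28.
Summing gcd(|Δx|,|Δy|) over the edges gives the boundary count: gcd(7,0) + gcd(3,8) + gcd(4,8) = 7+1+4 = 12.
Scaling by 3 multiplies the area by 3² = 9 (so the new area is 252) and multiplies the boundary lattice-point count by 3, giving 36.
By Pick's theorem, the interior count of the dilated polygon is 252 − 36/2 + 1 = 235.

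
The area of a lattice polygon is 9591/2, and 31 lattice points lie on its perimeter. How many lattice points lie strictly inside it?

From Pick's theorem, I = A − B/2 + 1 = 9591/2 − 31/2 + 1 = 4781.

4781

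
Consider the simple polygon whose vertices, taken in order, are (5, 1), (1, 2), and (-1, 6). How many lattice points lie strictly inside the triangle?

6

The shoelace formula gives twice the area as |[5·2 − 1·1] + [1·6 − (-1)·2] + [(-1)·1 − 5·6]| = 14, so the area is 7.
Along each edge there are gcd(|Δx|,|Δy|)+1 lattice points, so counting each shared vertex once the boundary has gcd(4,1) + gcd(2,4) + gcd(6,5) = 1+2+1 = 4.
Pick's theorem gives I = A − B/2 + 1 = 7 − 4/2 + 1 = 6.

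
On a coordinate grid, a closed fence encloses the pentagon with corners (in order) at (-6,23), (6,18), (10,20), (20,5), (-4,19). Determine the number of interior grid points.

By the shoelace formula, twice the signed area is |((-6)·18 − 6·23) + (6·20 − 10·18) + (10·5 − 20·20) + (20·19 − (-4)·5) + ((-4)·23 − (-6)·19)| = 234, so the area is 117.
Along each edge there are gcd(|Δx|,|Δy|)+1 lattice points, so counting each shared vertex once the boundary has gcd(12,5) + gcd(4,2) + gcd(10,15) + gcd(24,14) + gcd(2,4) = 1+2+5+2+2 = 12.
By Pick's theorem A = I + B/2 − 1, so I = 117 − 12/2 + 1 = 112.

112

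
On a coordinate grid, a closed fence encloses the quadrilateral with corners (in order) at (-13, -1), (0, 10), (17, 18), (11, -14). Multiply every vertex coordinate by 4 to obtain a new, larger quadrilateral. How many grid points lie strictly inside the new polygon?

7423

By the shoelace formula, twice the signed area is |[(-13)·10 − 0·(-1)] + [0·18 − 17·10] + [17·(-14) − 11·18] + [11·(-1) − (-13)·(-14)]| = 929, so the area is 929/2.
Summing gcd(|Δx|,|Δy|) over the edges gives the boundary count: gcd(13,11) + gcd(17,8) + gcd(6,32) + gcd(24,13) = 1+1+2+1 = 5.
Scaling by 4 multiplies the area by 4² = 16 (so the new area is 7432) and multiplies the boundary lattice-point count by 4, giving 20.
By Pick's theorem, the interior count of the dilated polygon is 7432 − 20/2 + 1 = 7423.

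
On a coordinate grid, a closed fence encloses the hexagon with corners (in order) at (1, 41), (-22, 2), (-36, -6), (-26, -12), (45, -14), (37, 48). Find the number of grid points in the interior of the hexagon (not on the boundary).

3214

By the shoelace formula, twice the signed area is |(1·2 − (-22)·41) + ((-22)·(-6) − (-36)·2) + ((-36)·(-12) − (-26)·(-6)) + ((-26)·(-14) − 45·(-12)) + (45·48 − 37·(-14)) + (37·41 − 1·48)| = 6435, so the area is 6435/2.
The number of boundary lattice points is Σ gcd(|Δx|,|Δy|) = gcd(23,39) + gcd(14,8) + gcd(10,6) + gcd(71,2) + gcd(8,62) + gcd(36,7) = 1+2+2+1+2+1 = 9.
By Pick's theorem A = I + B/2 − 1, so I = 6435/2 − 9/2 + 1 = 3214.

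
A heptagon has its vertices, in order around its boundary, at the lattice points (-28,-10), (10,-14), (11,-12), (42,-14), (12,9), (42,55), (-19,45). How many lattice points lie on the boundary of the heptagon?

The number of boundary lattice points is Σ gcd(|Δx|,|Δy|) = gcd(38,4) + gcd(1,2) + gcd(31,2) + gcd(30,23) + gcd(30,46) + gcd(61,10) + gcd(9,55) = 2+1+1+1+2+1+1 = 9.

9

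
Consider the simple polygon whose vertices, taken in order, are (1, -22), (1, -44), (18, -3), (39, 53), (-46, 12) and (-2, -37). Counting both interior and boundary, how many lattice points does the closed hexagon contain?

3294

The shoelace formula gives twice the area as |(1·(-44) − 1·(-22)) + (1·(-3) − 18·(-44)) + (18·53 − 39·(-3)) + (39·12 − (-46)·53) + ((-46)·(-37) − (-2)·12) + ((-2)·(-22) − 1·(-37))| = 6551, so the area is 3275.5.
Summing gcd(|Δx|,|Δy|) over the edges gives the boundary count: gcd(0,22) + gcd(17,41) + gcd(21,56) + gcd(85,41) + gcd(44,49) + gcd(3,15) = 22+1+7+1+1+3 = 35.
Pick's theorem gives I = A − B/2 + 1 = 3275.5 − 35/2 + 1 = 3259, so the closed region contains I + B = 3259 + 35 = 3294 lattice points.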